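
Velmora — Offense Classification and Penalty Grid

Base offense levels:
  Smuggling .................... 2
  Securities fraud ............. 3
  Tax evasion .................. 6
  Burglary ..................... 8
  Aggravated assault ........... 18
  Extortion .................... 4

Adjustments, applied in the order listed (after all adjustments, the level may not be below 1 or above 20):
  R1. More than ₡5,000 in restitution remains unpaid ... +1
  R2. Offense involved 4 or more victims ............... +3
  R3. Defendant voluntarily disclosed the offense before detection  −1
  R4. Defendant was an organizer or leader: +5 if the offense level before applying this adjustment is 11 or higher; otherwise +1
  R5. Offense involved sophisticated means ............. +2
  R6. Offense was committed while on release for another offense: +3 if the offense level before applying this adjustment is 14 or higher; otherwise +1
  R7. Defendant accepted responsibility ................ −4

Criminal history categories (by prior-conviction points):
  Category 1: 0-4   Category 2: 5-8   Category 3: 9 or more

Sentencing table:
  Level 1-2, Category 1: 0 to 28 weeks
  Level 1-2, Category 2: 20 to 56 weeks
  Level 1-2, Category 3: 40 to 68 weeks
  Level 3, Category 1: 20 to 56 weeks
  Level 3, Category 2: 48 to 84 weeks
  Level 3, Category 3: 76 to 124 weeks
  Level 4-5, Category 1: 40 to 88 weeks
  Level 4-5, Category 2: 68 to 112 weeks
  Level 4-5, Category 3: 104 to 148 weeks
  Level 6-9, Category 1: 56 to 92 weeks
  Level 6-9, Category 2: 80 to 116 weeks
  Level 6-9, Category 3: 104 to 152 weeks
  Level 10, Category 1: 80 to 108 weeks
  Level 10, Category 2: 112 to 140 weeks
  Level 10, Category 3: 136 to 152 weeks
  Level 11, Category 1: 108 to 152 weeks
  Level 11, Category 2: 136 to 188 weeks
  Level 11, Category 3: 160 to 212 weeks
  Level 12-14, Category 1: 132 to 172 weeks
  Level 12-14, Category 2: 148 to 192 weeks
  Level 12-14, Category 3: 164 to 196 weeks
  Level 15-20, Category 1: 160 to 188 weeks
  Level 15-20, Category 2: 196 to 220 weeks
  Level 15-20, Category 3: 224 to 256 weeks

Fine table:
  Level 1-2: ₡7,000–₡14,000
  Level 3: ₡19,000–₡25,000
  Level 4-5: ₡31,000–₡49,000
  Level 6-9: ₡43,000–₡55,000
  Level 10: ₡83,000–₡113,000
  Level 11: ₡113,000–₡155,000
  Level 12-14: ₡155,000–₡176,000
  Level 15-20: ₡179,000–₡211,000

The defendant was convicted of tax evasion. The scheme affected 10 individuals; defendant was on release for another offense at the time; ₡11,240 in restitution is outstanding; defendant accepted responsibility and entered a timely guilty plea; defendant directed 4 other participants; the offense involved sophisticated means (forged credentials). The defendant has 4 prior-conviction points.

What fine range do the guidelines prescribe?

Base offense level for tax evasion: 6.
R1 applies: 6 + 1 = 7.
R2 applies: 7 + 3 = 10.
R4 applies (level before this adjustment is 10 < 11, so +1): 10 + 1 = 11.
R5 applies: 11 + 2 = 13.
R6 applies (level before this adjustment is 13 < 14, so +1): 13 + 1 = 14.
R7 applies: 14 − 4 = 10.
Final offense level: 10.
Level 10 falls in the 10 band.
Fine table: Level 10 → ₡83,000–₡113,000.

₡83,000–₡113,000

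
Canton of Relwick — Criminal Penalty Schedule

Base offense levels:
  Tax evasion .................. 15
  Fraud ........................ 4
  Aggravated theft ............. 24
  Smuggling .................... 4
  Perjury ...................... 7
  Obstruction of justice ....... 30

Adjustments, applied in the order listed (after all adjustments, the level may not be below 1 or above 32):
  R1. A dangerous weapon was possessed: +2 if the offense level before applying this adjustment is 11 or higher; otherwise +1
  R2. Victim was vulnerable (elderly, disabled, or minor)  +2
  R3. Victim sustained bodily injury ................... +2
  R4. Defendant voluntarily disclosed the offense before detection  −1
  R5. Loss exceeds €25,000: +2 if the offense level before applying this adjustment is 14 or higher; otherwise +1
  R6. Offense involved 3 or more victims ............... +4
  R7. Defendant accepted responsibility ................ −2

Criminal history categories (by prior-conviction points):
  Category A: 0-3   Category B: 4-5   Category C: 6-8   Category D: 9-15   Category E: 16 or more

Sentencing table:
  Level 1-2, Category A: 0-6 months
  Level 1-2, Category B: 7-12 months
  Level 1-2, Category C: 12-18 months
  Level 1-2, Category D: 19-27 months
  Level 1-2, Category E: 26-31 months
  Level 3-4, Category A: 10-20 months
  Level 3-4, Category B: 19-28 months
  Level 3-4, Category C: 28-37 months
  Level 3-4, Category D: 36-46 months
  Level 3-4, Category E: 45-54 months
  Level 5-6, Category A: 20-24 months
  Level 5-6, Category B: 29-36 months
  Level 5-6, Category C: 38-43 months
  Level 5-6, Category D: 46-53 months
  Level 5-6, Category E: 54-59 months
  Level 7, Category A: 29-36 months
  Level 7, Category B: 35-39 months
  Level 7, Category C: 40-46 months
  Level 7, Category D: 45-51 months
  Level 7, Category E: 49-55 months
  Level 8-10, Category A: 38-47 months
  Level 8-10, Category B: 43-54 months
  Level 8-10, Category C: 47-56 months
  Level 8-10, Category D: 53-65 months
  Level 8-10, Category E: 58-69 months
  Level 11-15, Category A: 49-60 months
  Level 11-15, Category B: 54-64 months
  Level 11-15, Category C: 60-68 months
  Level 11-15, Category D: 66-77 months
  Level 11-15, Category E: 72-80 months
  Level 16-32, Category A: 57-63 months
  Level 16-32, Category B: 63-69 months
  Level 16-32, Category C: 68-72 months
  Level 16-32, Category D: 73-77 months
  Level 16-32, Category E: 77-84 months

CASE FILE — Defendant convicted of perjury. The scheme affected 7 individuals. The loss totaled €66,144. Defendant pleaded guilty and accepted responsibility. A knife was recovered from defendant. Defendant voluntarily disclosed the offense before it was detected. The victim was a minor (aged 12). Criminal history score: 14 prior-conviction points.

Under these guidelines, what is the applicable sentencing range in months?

66-77 months

Base offense level for perjury: 7.
R1 applies (level before this adjustment is 7 < 11, so +1): 7 + 1 = 8.
R2 applies: 8 + 2 = 10.
R4 applies: 10 − 1 = 9.
R5 applies (level before this adjustment is 9 < 14, so +1): 9 + 1 = 10.
R6 applies: 10 + 4 = 14.
R7 applies: 14 − 2 = 12.
Final offense level: 12.
Criminal history: 14 prior points → Category D (9-15).
Level 12 falls in the 11-15 band.
Grid: Level 11-15 × Category D = 66-77 months.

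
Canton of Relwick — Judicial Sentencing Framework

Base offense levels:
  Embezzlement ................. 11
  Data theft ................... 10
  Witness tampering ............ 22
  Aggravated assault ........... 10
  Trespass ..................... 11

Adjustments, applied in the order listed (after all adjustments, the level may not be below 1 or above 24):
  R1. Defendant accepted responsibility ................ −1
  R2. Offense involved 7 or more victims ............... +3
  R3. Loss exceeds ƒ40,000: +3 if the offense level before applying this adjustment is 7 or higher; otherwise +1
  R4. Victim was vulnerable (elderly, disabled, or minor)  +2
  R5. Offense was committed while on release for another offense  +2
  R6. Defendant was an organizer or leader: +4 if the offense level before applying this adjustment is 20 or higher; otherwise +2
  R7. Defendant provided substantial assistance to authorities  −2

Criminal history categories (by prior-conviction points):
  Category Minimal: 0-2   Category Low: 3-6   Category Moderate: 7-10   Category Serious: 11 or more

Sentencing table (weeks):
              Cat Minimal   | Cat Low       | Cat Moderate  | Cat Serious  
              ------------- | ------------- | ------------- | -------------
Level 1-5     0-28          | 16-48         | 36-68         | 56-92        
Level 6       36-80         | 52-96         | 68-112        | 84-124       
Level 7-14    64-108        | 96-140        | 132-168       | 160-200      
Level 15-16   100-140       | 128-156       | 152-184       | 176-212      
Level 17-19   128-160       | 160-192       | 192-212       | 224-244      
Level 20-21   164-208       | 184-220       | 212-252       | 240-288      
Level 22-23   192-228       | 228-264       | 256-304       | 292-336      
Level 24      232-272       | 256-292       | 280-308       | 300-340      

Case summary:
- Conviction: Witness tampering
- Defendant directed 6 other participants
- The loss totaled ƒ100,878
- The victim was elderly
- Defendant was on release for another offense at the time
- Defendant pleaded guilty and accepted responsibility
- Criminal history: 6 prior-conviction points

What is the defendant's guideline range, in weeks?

Base offense level for witness tampering: 22.
R1 applies: 22 − 1 = 21.
R2 does not apply.
R3 applies (level before this adjustment is 21 ≥ 7, so +3): 21 + 3 = 24.
R4 applies: 24 + 2 = 26.
R5 applies: 26 + 2 = 28.
R6 applies (level before this adjustment is 28 ≥ 20, so +4): 28 + 4 = 32.
R7 does not apply.
Level 32 exceeds the maximum of 24; capped at 24.
Final offense level: 24.
Criminal history: 6 prior points → Category Low (3-6).
Level 24 falls in the 24 band.
Grid: Level 24 × Category Low = 256-292 weeks.

256-292 weeks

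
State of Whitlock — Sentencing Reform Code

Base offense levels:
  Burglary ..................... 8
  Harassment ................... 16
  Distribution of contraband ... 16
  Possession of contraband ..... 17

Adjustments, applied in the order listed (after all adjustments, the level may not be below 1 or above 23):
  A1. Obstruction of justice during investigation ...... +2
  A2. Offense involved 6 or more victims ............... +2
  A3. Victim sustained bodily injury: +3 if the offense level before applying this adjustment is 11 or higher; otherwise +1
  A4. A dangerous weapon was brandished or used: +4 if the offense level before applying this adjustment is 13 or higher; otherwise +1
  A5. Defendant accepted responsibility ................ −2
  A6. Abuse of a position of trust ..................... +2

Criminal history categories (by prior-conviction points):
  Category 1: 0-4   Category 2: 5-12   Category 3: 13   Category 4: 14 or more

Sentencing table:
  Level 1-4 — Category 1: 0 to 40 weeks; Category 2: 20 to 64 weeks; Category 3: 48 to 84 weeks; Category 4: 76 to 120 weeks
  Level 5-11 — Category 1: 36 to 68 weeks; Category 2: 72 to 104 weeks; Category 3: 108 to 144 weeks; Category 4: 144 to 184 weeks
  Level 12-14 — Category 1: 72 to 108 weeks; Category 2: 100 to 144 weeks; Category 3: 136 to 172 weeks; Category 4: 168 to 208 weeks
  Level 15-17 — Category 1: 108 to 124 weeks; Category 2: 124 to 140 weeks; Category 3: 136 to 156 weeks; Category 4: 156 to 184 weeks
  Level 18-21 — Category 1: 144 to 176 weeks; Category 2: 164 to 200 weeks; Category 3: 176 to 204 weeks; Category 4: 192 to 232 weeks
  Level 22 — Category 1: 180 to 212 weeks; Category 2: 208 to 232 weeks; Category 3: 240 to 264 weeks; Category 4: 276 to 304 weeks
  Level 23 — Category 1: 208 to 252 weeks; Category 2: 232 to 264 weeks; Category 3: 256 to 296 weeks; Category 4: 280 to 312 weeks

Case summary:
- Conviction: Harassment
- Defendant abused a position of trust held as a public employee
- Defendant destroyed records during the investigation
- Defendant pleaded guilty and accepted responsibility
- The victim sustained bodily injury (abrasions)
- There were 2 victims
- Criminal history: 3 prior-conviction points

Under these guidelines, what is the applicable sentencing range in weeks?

Base offense level for harassment: 16.
A1 applies: 16 + 2 = 18.
A3 applies (level before this adjustment is 18 ≥ 11, so +3): 18 + 3 = 21.
A5 applies: 21 − 2 = 19.
A6 applies: 19 + 2 = 21.
Final offense level: 21.
Criminal history: 3 prior points → Category 1 (0-4).
Level 21 falls in the 18-21 band.
Grid: Level 18-21 × Category 1 = 144-176 weeks.

144-176 weeks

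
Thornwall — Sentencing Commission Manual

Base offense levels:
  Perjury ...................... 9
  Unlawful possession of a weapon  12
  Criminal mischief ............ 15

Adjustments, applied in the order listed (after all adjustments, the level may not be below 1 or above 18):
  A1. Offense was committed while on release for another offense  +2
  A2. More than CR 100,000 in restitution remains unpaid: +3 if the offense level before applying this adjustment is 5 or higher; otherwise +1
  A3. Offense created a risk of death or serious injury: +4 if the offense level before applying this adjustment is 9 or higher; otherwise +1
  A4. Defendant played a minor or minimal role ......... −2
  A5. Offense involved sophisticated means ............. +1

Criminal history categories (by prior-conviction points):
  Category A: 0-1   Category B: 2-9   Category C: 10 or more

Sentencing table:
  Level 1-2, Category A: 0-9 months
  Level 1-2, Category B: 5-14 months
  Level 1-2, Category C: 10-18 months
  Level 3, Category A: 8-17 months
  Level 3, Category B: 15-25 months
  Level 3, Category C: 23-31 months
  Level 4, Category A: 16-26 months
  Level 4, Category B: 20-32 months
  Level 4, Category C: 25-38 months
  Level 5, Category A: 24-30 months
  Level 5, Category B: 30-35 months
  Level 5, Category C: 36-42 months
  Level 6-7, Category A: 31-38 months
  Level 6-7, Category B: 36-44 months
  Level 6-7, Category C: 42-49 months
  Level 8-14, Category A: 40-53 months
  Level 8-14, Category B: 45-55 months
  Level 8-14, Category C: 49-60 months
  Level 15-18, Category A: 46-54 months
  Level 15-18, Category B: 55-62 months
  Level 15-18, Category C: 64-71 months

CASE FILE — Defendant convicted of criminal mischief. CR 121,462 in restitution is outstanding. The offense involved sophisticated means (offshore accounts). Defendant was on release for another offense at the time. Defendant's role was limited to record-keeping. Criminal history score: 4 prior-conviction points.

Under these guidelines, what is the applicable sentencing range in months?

55-62 months

Base offense level for criminal mischief: 15.
A1 applies: 15 + 2 = 17.
A2 applies (level before this adjustment is 17 ≥ 5, so +3): 17 + 3 = 20.
A3 does not apply.
A4 applies: 20 − 2 = 18.
A5 applies: 18 + 1 = 19.
Level 19 exceeds the maximum of 18; capped at 18.
Final offense level: 18.
Criminal history: 4 prior points → Category B (2-9).
Level 18 falls in the 15-18 band.
Grid: Level 15-18 × Category B = 55-62 months.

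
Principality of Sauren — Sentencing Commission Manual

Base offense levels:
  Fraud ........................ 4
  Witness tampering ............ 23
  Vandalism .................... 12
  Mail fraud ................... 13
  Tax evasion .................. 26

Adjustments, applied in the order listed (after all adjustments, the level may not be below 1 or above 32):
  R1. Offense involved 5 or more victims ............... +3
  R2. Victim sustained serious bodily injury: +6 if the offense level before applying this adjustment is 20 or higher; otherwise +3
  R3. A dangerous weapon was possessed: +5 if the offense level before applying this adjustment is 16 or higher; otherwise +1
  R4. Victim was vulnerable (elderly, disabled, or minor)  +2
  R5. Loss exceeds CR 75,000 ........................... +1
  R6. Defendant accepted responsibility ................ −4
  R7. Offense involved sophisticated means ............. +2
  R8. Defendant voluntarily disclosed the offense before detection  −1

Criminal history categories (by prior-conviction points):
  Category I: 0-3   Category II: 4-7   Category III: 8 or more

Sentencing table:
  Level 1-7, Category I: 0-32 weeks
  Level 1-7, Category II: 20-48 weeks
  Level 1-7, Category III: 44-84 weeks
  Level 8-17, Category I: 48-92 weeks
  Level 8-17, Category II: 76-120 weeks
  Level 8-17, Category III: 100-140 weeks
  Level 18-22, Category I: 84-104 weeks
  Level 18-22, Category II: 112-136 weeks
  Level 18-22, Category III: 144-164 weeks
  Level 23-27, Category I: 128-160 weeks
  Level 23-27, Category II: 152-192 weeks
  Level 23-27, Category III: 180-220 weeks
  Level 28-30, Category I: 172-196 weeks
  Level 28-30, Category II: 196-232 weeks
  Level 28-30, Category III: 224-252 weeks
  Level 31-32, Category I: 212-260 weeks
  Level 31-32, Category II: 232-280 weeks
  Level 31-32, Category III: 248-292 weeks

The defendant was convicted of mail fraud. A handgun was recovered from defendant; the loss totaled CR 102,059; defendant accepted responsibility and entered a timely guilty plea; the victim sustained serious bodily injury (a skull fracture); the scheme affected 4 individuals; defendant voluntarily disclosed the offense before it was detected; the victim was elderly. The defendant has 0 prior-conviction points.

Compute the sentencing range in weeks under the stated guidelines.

Base offense level for mail fraud: 13.
R2 applies (level before this adjustment is 13 < 20, so +3): 13 + 3 = 16.
R3 applies (level before this adjustment is 16 ≥ 16, so +5): 16 + 5 = 21.
R4 applies: 21 + 2 = 23.
R5 applies: 23 + 1 = 24.
R6 applies: 24 − 4 = 20.
R7 does not apply.
R8 applies: 20 − 1 = 19.
Final offense level: 19.
Criminal history: 0 prior points → Category I (0-3).
Level 19 falls in the 18-22 band.
Grid: Level 18-22 × Category I = 84-104 weeks.

84-104 weeks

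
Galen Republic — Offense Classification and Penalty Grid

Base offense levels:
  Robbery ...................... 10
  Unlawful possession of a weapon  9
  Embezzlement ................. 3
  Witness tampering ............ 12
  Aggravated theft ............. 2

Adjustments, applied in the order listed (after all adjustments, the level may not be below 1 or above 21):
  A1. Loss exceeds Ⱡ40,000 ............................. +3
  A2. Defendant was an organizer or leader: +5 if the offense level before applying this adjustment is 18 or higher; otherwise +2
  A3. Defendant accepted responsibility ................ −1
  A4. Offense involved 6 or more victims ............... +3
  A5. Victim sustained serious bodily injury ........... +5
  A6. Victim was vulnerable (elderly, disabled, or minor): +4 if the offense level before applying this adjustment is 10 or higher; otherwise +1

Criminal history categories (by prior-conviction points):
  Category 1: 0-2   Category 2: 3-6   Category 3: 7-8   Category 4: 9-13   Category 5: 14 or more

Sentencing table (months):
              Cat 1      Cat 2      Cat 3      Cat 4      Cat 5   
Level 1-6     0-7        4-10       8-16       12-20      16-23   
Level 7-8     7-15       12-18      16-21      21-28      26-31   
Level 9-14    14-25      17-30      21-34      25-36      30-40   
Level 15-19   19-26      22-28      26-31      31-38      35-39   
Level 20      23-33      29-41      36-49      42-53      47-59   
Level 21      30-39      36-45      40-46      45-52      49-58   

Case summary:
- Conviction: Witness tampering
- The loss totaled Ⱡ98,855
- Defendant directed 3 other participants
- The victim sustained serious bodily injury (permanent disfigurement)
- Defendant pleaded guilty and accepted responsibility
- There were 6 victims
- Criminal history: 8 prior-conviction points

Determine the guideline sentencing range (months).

40-46 months

Base offense level for witness tampering: 12.
A1 applies: 12 + 3 = 15.
A2 applies (level before this adjustment is 15 < 18, so +2): 15 + 2 = 17.
A3 applies: 17 − 1 = 16.
A4 applies: 16 + 3 = 19.
A5 applies: 19 + 5 = 24.
A6 does not apply.
Level 24 exceeds the maximum of 21; capped at 21.
Final offense level: 21.
Criminal history: 8 prior points → Category 3 (7-8).
Level 21 falls in the 21 band.
Grid: Level 21 × Category 3 = 40-46 months.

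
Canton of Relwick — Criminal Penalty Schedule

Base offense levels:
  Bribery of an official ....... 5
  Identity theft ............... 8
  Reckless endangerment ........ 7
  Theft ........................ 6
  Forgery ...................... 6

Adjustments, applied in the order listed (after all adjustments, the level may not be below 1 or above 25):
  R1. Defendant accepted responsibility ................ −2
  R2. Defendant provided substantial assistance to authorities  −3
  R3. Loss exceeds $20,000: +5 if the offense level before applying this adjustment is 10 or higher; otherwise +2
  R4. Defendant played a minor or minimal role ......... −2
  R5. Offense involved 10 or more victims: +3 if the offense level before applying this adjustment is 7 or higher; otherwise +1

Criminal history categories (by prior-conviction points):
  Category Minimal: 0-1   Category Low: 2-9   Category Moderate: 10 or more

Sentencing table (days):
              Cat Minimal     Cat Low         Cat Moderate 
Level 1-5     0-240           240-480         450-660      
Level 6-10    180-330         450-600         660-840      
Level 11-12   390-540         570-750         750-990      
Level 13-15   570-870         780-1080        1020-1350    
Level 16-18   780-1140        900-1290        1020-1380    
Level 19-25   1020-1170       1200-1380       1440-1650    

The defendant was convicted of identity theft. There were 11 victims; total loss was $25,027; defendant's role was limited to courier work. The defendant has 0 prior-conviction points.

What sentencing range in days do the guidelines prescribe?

Base offense level for identity theft: 8.
R2 does not apply.
R3 applies (level before this adjustment is 8 < 10, so +2): 8 + 2 = 10.
R4 applies: 10 − 2 = 8.
R5 applies (level before this adjustment is 8 ≥ 7, so +3): 8 + 3 = 11.
Final offense level: 11.
Criminal history: 0 prior points → Category Minimal (0-1).
Level 11 falls in the 11-12 band.
Grid: Level 11-12 × Category Minimal = 390-540 days.

390-540 days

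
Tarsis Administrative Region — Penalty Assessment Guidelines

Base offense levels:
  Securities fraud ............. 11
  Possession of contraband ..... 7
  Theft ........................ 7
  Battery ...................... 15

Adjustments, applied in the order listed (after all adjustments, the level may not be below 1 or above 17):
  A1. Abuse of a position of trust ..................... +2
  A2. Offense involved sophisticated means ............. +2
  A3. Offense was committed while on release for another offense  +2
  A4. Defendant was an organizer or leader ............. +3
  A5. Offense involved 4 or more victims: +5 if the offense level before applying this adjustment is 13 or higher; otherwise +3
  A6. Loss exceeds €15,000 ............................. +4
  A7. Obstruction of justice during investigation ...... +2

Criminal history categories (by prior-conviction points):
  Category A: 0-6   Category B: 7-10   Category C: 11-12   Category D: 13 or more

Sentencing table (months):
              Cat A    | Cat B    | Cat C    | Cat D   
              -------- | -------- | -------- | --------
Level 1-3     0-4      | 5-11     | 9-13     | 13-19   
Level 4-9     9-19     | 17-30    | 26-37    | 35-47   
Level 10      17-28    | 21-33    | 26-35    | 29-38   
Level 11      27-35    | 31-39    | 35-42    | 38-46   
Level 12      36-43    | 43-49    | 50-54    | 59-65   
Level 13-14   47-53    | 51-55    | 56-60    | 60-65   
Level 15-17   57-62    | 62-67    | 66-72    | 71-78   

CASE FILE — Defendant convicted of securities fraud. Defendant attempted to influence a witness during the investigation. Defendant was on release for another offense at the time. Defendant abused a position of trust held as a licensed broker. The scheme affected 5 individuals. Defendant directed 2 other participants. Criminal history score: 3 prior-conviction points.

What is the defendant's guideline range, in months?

57-62 months

Base offense level for securities fraud: 11.
A1 applies: 11 + 2 = 13.
A2 does not apply.
A3 applies: 13 + 2 = 15.
A4 applies: 15 + 3 = 18.
A5 applies (level before this adjustment is 18 ≥ 13, so +5): 18 + 5 = 23.
A6 does not apply.
A7 applies: 23 + 2 = 25.
Level 25 exceeds the maximum of 17; capped at 17.
Final offense level: 17.
Criminal history: 3 prior points → Category A (0-6).
Level 17 falls in the 15-17 band.
Grid: Level 15-17 × Category A = 57-62 months.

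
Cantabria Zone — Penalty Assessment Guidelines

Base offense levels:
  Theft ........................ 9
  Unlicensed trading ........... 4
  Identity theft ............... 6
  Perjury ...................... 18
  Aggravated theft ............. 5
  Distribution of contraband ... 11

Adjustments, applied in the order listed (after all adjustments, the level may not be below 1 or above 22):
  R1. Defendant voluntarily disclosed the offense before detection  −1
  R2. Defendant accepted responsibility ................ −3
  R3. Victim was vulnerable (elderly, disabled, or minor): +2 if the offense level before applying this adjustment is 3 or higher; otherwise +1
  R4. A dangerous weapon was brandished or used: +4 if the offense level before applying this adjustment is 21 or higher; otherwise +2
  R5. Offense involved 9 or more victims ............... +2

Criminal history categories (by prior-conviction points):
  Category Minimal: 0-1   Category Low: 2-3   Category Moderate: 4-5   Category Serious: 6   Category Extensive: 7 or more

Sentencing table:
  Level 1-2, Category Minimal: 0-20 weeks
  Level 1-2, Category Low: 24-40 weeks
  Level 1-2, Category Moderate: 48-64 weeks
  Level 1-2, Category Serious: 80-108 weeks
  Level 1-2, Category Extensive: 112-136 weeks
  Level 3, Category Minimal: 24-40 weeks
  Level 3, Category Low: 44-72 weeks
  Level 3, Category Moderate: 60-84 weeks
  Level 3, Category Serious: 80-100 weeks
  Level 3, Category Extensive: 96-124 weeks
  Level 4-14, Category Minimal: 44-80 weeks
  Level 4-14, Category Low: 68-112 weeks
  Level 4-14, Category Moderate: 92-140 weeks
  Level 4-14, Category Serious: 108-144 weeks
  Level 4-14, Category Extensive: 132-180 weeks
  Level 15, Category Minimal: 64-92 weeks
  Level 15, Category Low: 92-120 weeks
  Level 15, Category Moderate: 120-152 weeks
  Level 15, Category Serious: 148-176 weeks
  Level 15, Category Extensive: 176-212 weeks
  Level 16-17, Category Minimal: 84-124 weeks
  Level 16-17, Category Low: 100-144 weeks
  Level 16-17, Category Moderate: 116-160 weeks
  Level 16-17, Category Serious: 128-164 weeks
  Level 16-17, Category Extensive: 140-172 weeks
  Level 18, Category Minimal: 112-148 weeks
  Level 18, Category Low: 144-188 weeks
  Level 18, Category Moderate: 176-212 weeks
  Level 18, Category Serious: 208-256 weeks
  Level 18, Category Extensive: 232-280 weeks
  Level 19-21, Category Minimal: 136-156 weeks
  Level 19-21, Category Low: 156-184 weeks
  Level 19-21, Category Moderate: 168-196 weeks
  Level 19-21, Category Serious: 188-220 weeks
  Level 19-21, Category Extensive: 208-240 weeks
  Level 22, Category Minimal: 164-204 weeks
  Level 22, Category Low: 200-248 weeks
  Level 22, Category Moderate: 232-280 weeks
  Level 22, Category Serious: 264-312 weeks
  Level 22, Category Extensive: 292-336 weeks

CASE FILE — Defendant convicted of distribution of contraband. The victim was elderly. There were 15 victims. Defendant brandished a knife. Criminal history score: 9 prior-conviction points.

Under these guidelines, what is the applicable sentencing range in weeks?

Base offense level for distribution of contraband: 11.
R1 does not apply.
R3 applies (level before this adjustment is 11 ≥ 3, so +2): 11 + 2 = 13.
R4 applies (level before this adjustment is 13 < 21, so +2): 13 + 2 = 15.
R5 applies: 15 + 2 = 17.
Final offense level: 17.
Criminal history: 9 prior points → Category Extensive (7+).
Level 17 falls in the 16-17 band.
Grid: Level 16-17 × Category Extensive = 140-172 weeks.

140-172 weeks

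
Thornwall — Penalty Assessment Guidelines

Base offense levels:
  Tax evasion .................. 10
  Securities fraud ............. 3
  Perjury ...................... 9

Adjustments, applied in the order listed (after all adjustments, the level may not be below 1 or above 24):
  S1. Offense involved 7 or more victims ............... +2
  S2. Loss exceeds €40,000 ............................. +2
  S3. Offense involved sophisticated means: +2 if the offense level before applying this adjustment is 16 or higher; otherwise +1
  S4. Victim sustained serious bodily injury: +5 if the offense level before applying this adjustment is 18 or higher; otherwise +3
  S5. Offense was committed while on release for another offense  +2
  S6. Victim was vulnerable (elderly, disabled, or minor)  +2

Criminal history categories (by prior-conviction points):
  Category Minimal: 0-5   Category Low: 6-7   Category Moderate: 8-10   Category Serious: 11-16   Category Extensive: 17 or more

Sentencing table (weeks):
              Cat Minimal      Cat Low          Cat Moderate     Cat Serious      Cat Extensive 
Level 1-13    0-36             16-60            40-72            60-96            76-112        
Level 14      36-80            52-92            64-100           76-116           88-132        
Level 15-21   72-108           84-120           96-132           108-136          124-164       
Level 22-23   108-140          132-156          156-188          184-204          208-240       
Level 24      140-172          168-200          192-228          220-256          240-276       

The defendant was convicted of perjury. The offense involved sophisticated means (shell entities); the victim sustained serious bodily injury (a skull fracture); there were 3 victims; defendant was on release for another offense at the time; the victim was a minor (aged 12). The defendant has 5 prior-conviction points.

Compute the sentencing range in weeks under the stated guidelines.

72-108 weeks

Base offense level for perjury: 9.
S1 does not apply.
S3 applies (level before this adjustment is 9 < 16, so +1): 9 + 1 = 10.
S4 applies (level before this adjustment is 10 < 18, so +3): 10 + 3 = 13.
S5 applies: 13 + 2 = 15.
S6 applies: 15 + 2 = 17.
Final offense level: 17.
Criminal history: 5 prior points → Category Minimal (0-5).
Level 17 falls in the 15-21 band.
Grid: Level 15-21 × Category Minimal = 72-108 weeks.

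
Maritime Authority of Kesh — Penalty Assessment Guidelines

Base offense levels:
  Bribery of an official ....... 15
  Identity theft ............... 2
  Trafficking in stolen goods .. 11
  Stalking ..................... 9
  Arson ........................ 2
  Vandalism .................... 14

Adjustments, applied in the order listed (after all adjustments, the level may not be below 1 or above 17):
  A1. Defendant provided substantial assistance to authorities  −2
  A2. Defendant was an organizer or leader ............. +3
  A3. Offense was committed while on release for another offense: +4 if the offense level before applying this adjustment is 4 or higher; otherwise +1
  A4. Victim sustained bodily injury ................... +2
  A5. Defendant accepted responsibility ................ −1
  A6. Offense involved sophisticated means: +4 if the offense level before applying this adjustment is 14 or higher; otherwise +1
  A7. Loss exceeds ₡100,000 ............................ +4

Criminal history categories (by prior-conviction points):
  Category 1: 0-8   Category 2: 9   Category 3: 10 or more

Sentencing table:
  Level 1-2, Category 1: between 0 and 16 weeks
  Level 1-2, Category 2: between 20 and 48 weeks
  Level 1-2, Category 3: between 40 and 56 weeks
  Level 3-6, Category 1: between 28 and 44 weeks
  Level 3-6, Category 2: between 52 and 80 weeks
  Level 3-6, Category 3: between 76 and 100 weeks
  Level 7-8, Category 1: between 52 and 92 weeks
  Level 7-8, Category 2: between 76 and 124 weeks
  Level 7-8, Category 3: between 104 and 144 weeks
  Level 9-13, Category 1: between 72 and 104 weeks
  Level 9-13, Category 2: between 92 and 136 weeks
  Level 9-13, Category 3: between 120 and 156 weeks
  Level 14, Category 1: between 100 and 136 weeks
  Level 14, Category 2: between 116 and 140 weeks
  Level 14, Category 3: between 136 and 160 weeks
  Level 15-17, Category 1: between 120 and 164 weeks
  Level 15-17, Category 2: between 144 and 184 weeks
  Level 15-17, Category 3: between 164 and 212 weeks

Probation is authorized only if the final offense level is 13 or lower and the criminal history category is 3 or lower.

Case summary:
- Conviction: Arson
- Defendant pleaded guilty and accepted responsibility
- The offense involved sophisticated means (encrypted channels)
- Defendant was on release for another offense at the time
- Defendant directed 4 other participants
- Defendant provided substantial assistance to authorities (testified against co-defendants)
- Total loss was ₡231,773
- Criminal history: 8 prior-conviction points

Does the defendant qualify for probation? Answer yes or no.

Base offense level for arson: 2.
A1 applies: 2 − 2 = 0.
A2 applies: 0 + 3 = 3.
A3 applies (level before this adjustment is 3 < 4, so +1): 3 + 1 = 4.
A4 does not apply.
A5 applies: 4 − 1 = 3.
A6 applies (level before this adjustment is 3 < 14, so +1): 3 + 1 = 4.
A7 applies: 4 + 4 = 8.
Final offense level: 8.
Criminal history: 8 prior points → Category 1 (0-8).
Level 8 falls in the 7-8 band.
Grid: Level 7-8 × Category 1 = 52-92 weeks.
Probation check: level 8 ≤ 13 and category 1 ≤ 3 → eligible.

Yes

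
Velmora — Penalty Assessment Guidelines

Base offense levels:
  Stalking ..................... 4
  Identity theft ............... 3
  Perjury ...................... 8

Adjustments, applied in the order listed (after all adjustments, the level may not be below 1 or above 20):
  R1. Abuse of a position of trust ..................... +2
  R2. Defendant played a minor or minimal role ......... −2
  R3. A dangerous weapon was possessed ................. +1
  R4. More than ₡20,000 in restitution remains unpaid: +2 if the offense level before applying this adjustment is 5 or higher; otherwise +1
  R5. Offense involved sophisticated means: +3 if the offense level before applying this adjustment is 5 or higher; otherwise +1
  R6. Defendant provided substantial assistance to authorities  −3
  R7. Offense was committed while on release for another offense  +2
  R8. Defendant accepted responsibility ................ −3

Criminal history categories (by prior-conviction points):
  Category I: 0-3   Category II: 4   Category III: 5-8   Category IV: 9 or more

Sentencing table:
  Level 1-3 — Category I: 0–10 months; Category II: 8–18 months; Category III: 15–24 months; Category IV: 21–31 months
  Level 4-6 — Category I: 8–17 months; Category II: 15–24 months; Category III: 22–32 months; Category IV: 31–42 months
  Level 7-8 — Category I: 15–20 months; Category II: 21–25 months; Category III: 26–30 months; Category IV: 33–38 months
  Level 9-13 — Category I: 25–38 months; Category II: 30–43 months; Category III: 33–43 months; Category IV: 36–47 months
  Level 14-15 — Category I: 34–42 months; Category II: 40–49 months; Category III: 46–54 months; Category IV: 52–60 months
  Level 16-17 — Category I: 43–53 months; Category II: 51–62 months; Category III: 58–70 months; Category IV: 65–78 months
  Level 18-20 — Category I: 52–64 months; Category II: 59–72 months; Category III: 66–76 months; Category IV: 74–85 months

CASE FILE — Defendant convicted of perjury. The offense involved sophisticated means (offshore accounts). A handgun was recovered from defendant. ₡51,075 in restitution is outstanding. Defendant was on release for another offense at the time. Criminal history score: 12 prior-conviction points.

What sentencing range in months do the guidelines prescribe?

65-78 months

Base offense level for perjury: 8.
R2 does not apply.
R3 applies: 8 + 1 = 9.
R4 applies (level before this adjustment is 9 ≥ 5, so +2): 9 + 2 = 11.
R5 applies (level before this adjustment is 11 ≥ 5, so +3): 11 + 3 = 14.
R6 does not apply.
R7 applies: 14 + 2 = 16.
Final offense level: 16.
Criminal history: 12 prior points → Category IV (9+).
Level 16 falls in the 16-17 band.
Grid: Level 16-17 × Category IV = 65-78 months.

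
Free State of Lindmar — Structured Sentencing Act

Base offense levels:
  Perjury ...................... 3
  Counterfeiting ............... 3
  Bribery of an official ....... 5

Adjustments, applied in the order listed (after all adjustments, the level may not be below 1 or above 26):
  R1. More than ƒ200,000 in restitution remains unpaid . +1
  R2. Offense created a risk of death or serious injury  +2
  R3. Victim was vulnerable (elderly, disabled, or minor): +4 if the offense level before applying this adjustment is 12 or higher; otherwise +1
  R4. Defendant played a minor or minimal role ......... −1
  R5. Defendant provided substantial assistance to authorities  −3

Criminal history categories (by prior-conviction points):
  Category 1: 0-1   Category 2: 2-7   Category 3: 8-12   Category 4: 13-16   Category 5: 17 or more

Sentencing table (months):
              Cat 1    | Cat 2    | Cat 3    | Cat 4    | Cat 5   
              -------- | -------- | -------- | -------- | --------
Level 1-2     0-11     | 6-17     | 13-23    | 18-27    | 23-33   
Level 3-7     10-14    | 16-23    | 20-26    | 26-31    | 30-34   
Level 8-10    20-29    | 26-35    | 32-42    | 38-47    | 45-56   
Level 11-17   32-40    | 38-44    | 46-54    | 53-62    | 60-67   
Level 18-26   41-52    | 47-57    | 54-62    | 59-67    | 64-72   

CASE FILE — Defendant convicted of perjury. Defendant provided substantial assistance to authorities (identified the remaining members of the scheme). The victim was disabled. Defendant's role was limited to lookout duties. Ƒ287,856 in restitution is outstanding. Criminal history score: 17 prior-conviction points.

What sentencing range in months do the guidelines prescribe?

23-33 months

Base offense level for perjury: 3.
R1 applies: 3 + 1 = 4.
R3 applies (level before this adjustment is 4 < 12, so +1): 4 + 1 = 5.
R4 applies: 5 − 1 = 4.
R5 applies: 4 − 3 = 1.
Final offense level: 1.
Criminal history: 17 prior points → Category 5 (17+).
Level 1 falls in the 1-2 band.
Grid: Level 1-2 × Category 5 = 23-33 months.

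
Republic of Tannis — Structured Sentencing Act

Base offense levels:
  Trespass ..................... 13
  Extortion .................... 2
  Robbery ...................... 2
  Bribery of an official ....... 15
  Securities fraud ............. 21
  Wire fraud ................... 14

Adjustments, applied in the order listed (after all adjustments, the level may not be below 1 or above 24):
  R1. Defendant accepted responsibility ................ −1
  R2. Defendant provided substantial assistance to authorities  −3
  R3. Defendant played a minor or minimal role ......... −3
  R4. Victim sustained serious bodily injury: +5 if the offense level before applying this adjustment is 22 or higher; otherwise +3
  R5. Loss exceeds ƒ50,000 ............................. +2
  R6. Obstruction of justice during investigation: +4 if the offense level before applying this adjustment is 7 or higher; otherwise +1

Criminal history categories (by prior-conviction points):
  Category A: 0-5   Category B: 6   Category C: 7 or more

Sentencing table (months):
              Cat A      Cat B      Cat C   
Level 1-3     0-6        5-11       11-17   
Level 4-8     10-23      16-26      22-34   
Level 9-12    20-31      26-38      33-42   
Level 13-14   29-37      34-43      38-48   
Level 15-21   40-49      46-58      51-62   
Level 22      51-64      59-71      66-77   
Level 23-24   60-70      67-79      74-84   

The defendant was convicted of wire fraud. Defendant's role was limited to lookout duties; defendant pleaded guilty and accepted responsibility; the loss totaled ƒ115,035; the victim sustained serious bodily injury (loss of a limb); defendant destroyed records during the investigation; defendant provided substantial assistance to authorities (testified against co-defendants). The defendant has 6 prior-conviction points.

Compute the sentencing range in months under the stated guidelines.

Base offense level for wire fraud: 14.
R1 applies: 14 − 1 = 13.
R2 applies: 13 − 3 = 10.
R3 applies: 10 − 3 = 7.
R4 applies (level before this adjustment is 7 < 22, so +3): 7 + 3 = 10.
R5 applies: 10 + 2 = 12.
R6 applies (level before this adjustment is 12 ≥ 7, so +4): 12 + 4 = 16.
Final offense level: 16.
Criminal history: 6 prior points → Category B (6).
Level 16 falls in the 15-21 band.
Grid: Level 15-21 × Category B = 46-58 months.

46-58 months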